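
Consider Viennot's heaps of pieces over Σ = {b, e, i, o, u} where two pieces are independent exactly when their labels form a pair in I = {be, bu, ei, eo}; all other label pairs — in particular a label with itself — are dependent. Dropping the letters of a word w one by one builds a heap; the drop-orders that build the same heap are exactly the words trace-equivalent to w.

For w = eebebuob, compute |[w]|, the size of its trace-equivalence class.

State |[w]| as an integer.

15

drop 0:e onto floor
drop 1:e onto {0:e}
drop 2:b onto floor
drop 3:e onto {1:e}
drop 4:b onto {2:b}
drop 5:u onto {3:e}
drop 6:o onto {4:b, 5:u}
drop 7:b onto {6:o}
ground layer = {0:e, 2:b}
drop-orders for the pieces not yet dropped (sum over which currently-grounded one goes next):
  1 to go: {7} 1
  2 to go: {6,7} 1
  3 to go: {4,6,7} 1  {5,6,7} 1
  4 to go: {2,4,6,7} 1  {3,5,6,7} 1  {4,5,6,7} 2
  5 to go: {1,3,5,6,7} 1  {2,4,5,6,7} 3  {3,4,5,6,7} 3
  6 to go: {0,1,3,5,6,7} 1  {1,3,4,5,6,7} 4  {2,3,4,5,6,7} 6
  if 0:e drops first: 10 orders
  if 2:b drops first: 5 orders
heap linearizations: 15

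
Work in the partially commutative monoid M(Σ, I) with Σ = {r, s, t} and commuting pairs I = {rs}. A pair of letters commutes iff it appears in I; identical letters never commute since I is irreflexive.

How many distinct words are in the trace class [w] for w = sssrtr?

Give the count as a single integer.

piece 0:s — minimal
piece 1:s rests on {0:s}
piece 2:s rests on {1:s}
piece 3:r — minimal
piece 4:t rests on {2:s, 3:r}
piece 5:r rests on {4:t}
minimal pieces: {0:s, 3:r}
ways to finish when only these pieces remain (= sum over removing one remaining piece with nothing left below it):
  1 left: {5}→1
  2 left: {4,5}→1
  3 left: {2,4,5}→1  {3,4,5}→1
  4 left: {1,2,4,5}→1  {2,3,4,5}→2
  placing 0:s first → 3 extensions
  placing 3:r first → 1 extensions
total linear extensions = 4

4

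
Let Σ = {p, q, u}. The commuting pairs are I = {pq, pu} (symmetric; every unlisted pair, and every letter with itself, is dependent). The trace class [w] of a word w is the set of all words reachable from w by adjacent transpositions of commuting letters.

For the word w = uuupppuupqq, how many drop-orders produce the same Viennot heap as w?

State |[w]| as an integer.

330

#0=u has no predecessor
#1=u depends on [0:u]
#2=u depends on [1:u]
#3=p has no predecessor
#4=p depends on [3:p]
#5=p depends on [4:p]
#6=u depends on [2:u]
#7=u depends on [6:u]
#8=p depends on [5:p]
#9=q depends on [7:u]
#10=q depends on [9:q]
sources: [0:u, 3:p]
N(rest) = Σ N(rest − s) over sources s of rest; N(one piece) = 1:
  size 1 → [8]=1  [10]=1
  size 2 → [5,8]=1  [8,10]=2  [9,10]=1
  size 3 → [4,5,8]=1  [5,8,10]=3  [7,9,10]=1  [8,9,10]=3
  size 4 → [3,4,5,8]=1  [4,5,8,10]=4  [5,8,9,10]=6  [6,7,9,10]=1  [7,8,9,10]=4
  size 5 → [2,6,7,9,10]=1  [3,4,5,8,10]=5  [4,5,8,9,10]=10  [5,7,8,9,10]=10  [6,7,8,9,10]=5
  size 6 → [1,2,6,7,9,10]=1  [2,6,7,8,9,10]=6  [3,4,5,8,9,10]=15  [4,5,7,8,9,10]=20  [5,6,7,8,9,10]=15
  size 7 → [0,1,2,6,7,9,10]=1  [1,2,6,7,8,9,10]=7  [2,5,6,7,8,9,10]=21  [3,4,5,7,8,9,10]=35  [4,5,6,7,8,9,10]=35
  size 8 → [0,1,2,6,7,8,9,10]=8  [1,2,5,6,7,8,9,10]=28  [2,4,5,6,7,8,9,10]=56  [3,4,5,6,7,8,9,10]=70
  size 9 → [0,1,2,5,6,7,8,9,10]=36  [1,2,4,5,6,7,8,9,10]=84  [2,3,4,5,6,7,8,9,10]=126
  first=0(u) contributes 210
  first=3(p) contributes 120
|[w]| = 330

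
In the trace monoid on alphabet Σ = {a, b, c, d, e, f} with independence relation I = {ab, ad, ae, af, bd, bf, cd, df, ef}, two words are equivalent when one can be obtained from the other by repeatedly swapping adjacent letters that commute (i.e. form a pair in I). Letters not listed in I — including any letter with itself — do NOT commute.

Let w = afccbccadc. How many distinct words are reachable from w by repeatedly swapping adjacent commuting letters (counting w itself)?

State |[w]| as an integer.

piece 0:a — minimal
piece 1:f — minimal
piece 2:c rests on {0:a, 1:f}
piece 3:c rests on {2:c}
piece 4:b rests on {3:c}
piece 5:c rests on {4:b}
piece 6:c rests on {5:c}
piece 7:a rests on {6:c}
piece 8:d — minimal
piece 9:c rests on {7:a}
minimal pieces: {0:a, 1:f, 8:d}
ways to finish when only these pieces remain (= sum over removing one remaining piece with nothing left below it):
  1 left: {8}→1  {9}→1
  2 left: {7,9}→1  {8,9}→2
  3 left: {6,7,9}→1  {7,8,9}→3
  4 left: {5,6,7,9}→1  {6,7,8,9}→4
  5 left: {4,5,6,7,9}→1  {5,6,7,8,9}→5
  6 left: {3,4,5,6,7,9}→1  {4,5,6,7,8,9}→6
  7 left: {2,3,4,5,6,7,9}→1  {3,4,5,6,7,8,9}→7
  8 left: {0,2,3,4,5,6,7,9}→1  {1,2,3,4,5,6,7,9}→1  {2,3,4,5,6,7,8,9}→8
  placing 0:a first → 9 extensions
  placing 1:f first → 9 extensions
  placing 8:d first → 2 extensions
total linear extensions = 20

20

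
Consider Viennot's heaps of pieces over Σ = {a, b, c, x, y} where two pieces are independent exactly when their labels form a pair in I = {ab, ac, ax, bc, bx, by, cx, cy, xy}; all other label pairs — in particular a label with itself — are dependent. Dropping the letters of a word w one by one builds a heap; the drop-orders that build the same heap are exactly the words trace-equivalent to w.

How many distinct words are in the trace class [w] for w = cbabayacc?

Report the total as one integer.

piece 0:c — minimal
piece 1:b — minimal
piece 2:a — minimal
piece 3:b rests on {1:b}
piece 4:a rests on {2:a}
piece 5:y rests on {4:a}
piece 6:a rests on {5:y}
piece 7:c rests on {0:c}
piece 8:c rests on {7:c}
minimal pieces: {0:c, 1:b, 2:a}
ways to finish when only these pieces remain (= sum over removing one remaining piece with nothing left below it):
  1 left: {3}→1  {6}→1  {8}→1
  2 left: {1,3}→1  {3,6}→2  {3,8}→2  {5,6}→1  {6,8}→2  {7,8}→1
  3 left: {0,7,8}→1  {1,3,6}→3  {1,3,8}→3  {3,5,6}→3  {3,6,8}→6  {3,7,8}→3  {4,5,6}→1  {5,6,8}→3  {6,7,8}→3
  4 left: {0,3,7,8}→4  {0,6,7,8}→4  {1,3,5,6}→6  {1,3,6,8}→12  {1,3,7,8}→6  {2,4,5,6}→1  {3,4,5,6}→4  {3,5,6,8}→12  {3,6,7,8}→12  {4,5,6,8}→4  {5,6,7,8}→6
  5 left: {0,1,3,7,8}→10  {0,3,6,7,8}→20  {0,5,6,7,8}→10  {1,3,4,5,6}→10  {1,3,5,6,8}→30  {1,3,6,7,8}→30  {2,3,4,5,6}→5  {2,4,5,6,8}→5  {3,4,5,6,8}→20  {3,5,6,7,8}→30  {4,5,6,7,8}→10
  6 left: {0,1,3,6,7,8}→60  {0,3,5,6,7,8}→60  {0,4,5,6,7,8}→20  {1,2,3,4,5,6}→15  {1,3,4,5,6,8}→60  {1,3,5,6,7,8}→90  {2,3,4,5,6,8}→30  {2,4,5,6,7,8}→15  {3,4,5,6,7,8}→60
  7 left: {0,1,3,5,6,7,8}→210  {0,2,4,5,6,7,8}→35  {0,3,4,5,6,7,8}→140  {1,2,3,4,5,6,8}→105  {1,3,4,5,6,7,8}→210  {2,3,4,5,6,7,8}→105
  placing 0:c first → 420 extensions
  placing 1:b first → 280 extensions
  placing 2:a first → 560 extensions
total linear extensions = 1260

1260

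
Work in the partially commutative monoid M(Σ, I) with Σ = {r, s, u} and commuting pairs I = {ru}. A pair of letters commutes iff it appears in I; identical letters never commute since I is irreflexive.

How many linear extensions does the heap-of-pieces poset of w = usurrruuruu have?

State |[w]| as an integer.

126

piece 0:u — minimal
piece 1:s rests on {0:u}
piece 2:u rests on {1:s}
piece 3:r rests on {1:s}
piece 4:r rests on {3:r}
piece 5:r rests on {4:r}
piece 6:u rests on {2:u}
piece 7:u rests on {6:u}
piece 8:r rests on {5:r}
piece 9:u rests on {7:u}
piece 10:u rests on {9:u}
minimal pieces: {0:u}
ways to finish when only these pieces remain (= sum over removing one remaining piece with nothing left below it):
  1 left: {8}→1  {10}→1
  2 left: {5,8}→1  {8,10}→2  {9,10}→1
  3 left: {4,5,8}→1  {5,8,10}→3  {7,9,10}→1  {8,9,10}→3
  4 left: {3,4,5,8}→1  {4,5,8,10}→4  {5,8,9,10}→6  {6,7,9,10}→1  {7,8,9,10}→4
  5 left: {2,6,7,9,10}→1  {3,4,5,8,10}→5  {4,5,8,9,10}→10  {5,7,8,9,10}→10  {6,7,8,9,10}→5
  6 left: {2,6,7,8,9,10}→6  {3,4,5,8,9,10}→15  {4,5,7,8,9,10}→20  {5,6,7,8,9,10}→15
  7 left: {2,5,6,7,8,9,10}→21  {3,4,5,7,8,9,10}→35  {4,5,6,7,8,9,10}→35
  8 left: {2,4,5,6,7,8,9,10}→56  {3,4,5,6,7,8,9,10}→70
  9 left: {2,3,4,5,6,7,8,9,10}→126
  placing 0:u first → 126 extensions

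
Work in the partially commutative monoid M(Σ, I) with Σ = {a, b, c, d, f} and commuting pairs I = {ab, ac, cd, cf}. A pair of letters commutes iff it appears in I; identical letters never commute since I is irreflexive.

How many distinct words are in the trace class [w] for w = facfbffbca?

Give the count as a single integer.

12

drop 0:f onto floor
drop 1:a onto {0:f}
drop 2:c onto floor
drop 3:f onto {1:a}
drop 4:b onto {2:c, 3:f}
drop 5:f onto {4:b}
drop 6:f onto {5:f}
drop 7:b onto {6:f}
drop 8:c onto {7:b}
drop 9:a onto {6:f}
ground layer = {0:f, 2:c}
drop-orders for the pieces not yet dropped (sum over which currently-grounded one goes next):
  1 to go: {8} 1  {9} 1
  2 to go: {7,8} 1  {8,9} 2
  3 to go: {7,8,9} 3
  4 to go: {6,7,8,9} 3
  5 to go: {5,6,7,8,9} 3
  6 to go: {4,5,6,7,8,9} 3
  7 to go: {2,4,5,6,7,8,9} 3  {3,4,5,6,7,8,9} 3
  8 to go: {1,3,4,5,6,7,8,9} 3  {2,3,4,5,6,7,8,9} 6
  if 0:f drops first: 9 orders
  if 2:c drops first: 3 orders
heap linearizations: 12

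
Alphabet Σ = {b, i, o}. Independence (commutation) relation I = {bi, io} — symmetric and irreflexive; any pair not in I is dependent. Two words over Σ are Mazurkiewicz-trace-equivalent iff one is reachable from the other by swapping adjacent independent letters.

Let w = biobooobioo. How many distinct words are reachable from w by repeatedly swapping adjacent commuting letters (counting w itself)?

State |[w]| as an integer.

#0=b has no predecessor
#1=i has no predecessor
#2=o depends on [0:b]
#3=b depends on [2:o]
#4=o depends on [3:b]
#5=o depends on [4:o]
#6=o depends on [5:o]
#7=b depends on [6:o]
#8=i depends on [1:i]
#9=o depends on [7:b]
#10=o depends on [9:o]
sources: [0:b, 1:i]
N(rest) = Σ N(rest − s) over sources s of rest; N(one piece) = 1:
  size 1 → [8]=1  [10]=1
  size 2 → [1,8]=1  [8,10]=2  [9,10]=1
  size 3 → [1,8,10]=3  [7,9,10]=1  [8,9,10]=3
  size 4 → [1,8,9,10]=6  [6,7,9,10]=1  [7,8,9,10]=4
  size 5 → [1,7,8,9,10]=10  [5,6,7,9,10]=1  [6,7,8,9,10]=5
  size 6 → [1,6,7,8,9,10]=15  [4,5,6,7,9,10]=1  [5,6,7,8,9,10]=6
  size 7 → [1,5,6,7,8,9,10]=21  [3,4,5,6,7,9,10]=1  [4,5,6,7,8,9,10]=7
  size 8 → [1,4,5,6,7,8,9,10]=28  [2,3,4,5,6,7,9,10]=1  [3,4,5,6,7,8,9,10]=8
  size 9 → [0,2,3,4,5,6,7,9,10]=1  [1,3,4,5,6,7,8,9,10]=36  [2,3,4,5,6,7,8,9,10]=9
  first=0(b) contributes 45
  first=1(i) contributes 10
|[w]| = 55

55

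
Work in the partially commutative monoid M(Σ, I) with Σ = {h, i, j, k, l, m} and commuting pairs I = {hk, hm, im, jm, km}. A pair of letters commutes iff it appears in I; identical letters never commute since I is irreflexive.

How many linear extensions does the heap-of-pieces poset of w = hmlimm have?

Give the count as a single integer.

6

drop 0:h onto floor
drop 1:m onto floor
drop 2:l onto {0:h, 1:m}
drop 3:i onto {2:l}
drop 4:m onto {2:l}
drop 5:m onto {4:m}
ground layer = {0:h, 1:m}
drop-orders for the pieces not yet dropped (sum over which currently-grounded one goes next):
  1 to go: {3} 1  {5} 1
  2 to go: {3,5} 2  {4,5} 1
  3 to go: {3,4,5} 3
  4 to go: {2,3,4,5} 3
  if 0:h drops first: 3 orders
  if 1:m drops first: 3 orders
heap linearizations: 6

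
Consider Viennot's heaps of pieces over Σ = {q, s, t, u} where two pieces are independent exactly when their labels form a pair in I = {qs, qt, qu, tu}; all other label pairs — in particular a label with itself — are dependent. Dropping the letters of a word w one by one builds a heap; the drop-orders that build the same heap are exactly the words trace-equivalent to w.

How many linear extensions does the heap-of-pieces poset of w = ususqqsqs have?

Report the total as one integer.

84

drop 0:u onto floor
drop 1:s onto {0:u}
drop 2:u onto {1:s}
drop 3:s onto {2:u}
drop 4:q onto floor
drop 5:q onto {4:q}
drop 6:s onto {3:s}
drop 7:q onto {5:q}
drop 8:s onto {6:s}
ground layer = {0:u, 4:q}
drop-orders for the pieces not yet dropped (sum over which currently-grounded one goes next):
  1 to go: {7} 1  {8} 1
  2 to go: {5,7} 1  {6,8} 1  {7,8} 2
  3 to go: {3,6,8} 1  {4,5,7} 1  {5,7,8} 3  {6,7,8} 3
  4 to go: {2,3,6,8} 1  {3,6,7,8} 4  {4,5,7,8} 4  {5,6,7,8} 6
  5 to go: {1,2,3,6,8} 1  {2,3,6,7,8} 5  {3,5,6,7,8} 10  {4,5,6,7,8} 10
  6 to go: {0,1,2,3,6,8} 1  {1,2,3,6,7,8} 6  {2,3,5,6,7,8} 15  {3,4,5,6,7,8} 20
  7 to go: {0,1,2,3,6,7,8} 7  {1,2,3,5,6,7,8} 21  {2,3,4,5,6,7,8} 35
  if 0:u drops first: 56 orders
  if 4:q drops first: 28 orders
heap linearizations: 84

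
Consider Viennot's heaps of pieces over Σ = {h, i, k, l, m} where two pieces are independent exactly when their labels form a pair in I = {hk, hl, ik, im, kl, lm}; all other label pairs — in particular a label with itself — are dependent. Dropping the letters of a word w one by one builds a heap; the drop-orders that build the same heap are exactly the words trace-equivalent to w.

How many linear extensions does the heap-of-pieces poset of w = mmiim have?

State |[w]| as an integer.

piece 0:m — minimal
piece 1:m rests on {0:m}
piece 2:i — minimal
piece 3:i rests on {2:i}
piece 4:m rests on {1:m}
minimal pieces: {0:m, 2:i}
ways to finish when only these pieces remain (= sum over removing one remaining piece with nothing left below it):
  1 left: {3}→1  {4}→1
  2 left: {1,4}→1  {2,3}→1  {3,4}→2
  3 left: {0,1,4}→1  {1,3,4}→3  {2,3,4}→3
  placing 0:m first → 6 extensions
  placing 2:i first → 4 extensions
total linear extensions = 10

10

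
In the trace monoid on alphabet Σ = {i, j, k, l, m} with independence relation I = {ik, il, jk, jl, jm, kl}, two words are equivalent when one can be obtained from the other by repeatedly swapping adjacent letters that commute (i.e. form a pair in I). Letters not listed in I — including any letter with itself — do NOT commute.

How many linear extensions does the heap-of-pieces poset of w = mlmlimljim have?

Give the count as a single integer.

#0=m has no predecessor
#1=l depends on [0:m]
#2=m depends on [1:l]
#3=l depends on [2:m]
#4=i depends on [2:m]
#5=m depends on [3:l, 4:i]
#6=l depends on [5:m]
#7=j depends on [4:i]
#8=i depends on [5:m, 7:j]
#9=m depends on [6:l, 8:i]
sources: [0:m]
N(rest) = Σ N(rest − s) over sources s of rest; N(one piece) = 1:
  size 1 → [9]=1
  size 2 → [6,9]=1  [8,9]=1
  size 3 → [6,8,9]=2  [7,8,9]=1
  size 4 → [5,6,8,9]=2  [6,7,8,9]=3
  size 5 → [3,5,6,8,9]=2  [5,6,7,8,9]=5
  size 6 → [3,5,6,7,8,9]=7  [4,5,6,7,8,9]=5
  size 7 → [3,4,5,6,7,8,9]=12
  size 8 → [2,3,4,5,6,7,8,9]=12
  first=0(m) contributes 12

12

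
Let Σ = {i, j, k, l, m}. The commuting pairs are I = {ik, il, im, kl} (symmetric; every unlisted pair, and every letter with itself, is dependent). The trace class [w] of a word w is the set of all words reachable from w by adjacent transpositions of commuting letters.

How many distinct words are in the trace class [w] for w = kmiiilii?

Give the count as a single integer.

0(k) covers ∅
1(m) covers 0:k
2(i) covers ∅
3(i) covers 2:i
4(i) covers 3:i
5(l) covers 1:m
6(i) covers 4:i
7(i) covers 6:i
floor of heap: 0:k, 2:i
completions by unplaced set U, small U first (add the entries for U minus each lowest piece of U):
  |U|=1: {5}:1  {7}:1
  |U|=2: {1,5}:1  {5,7}:2  {6,7}:1
  |U|=3: {0,1,5}:1  {1,5,7}:3  {4,6,7}:1  {5,6,7}:3
  |U|=4: {0,1,5,7}:4  {1,5,6,7}:6  {3,4,6,7}:1  {4,5,6,7}:4
  |U|=5: {0,1,5,6,7}:10  {1,4,5,6,7}:10  {2,3,4,6,7}:1  {3,4,5,6,7}:5
  |U|=6: {0,1,4,5,6,7}:20  {1,3,4,5,6,7}:15  {2,3,4,5,6,7}:6
  start at 0(k): 21
  start at 2(i): 35
sum over floor = 56

56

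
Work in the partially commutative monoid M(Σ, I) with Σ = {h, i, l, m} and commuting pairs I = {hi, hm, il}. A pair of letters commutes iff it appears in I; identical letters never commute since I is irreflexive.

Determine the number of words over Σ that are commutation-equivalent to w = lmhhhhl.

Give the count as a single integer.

drop 0:l onto floor
drop 1:m onto {0:l}
drop 2:h onto {0:l}
drop 3:h onto {2:h}
drop 4:h onto {3:h}
drop 5:h onto {4:h}
drop 6:l onto {1:m, 5:h}
ground layer = {0:l}
drop-orders for the pieces not yet dropped (sum over which currently-grounded one goes next):
  1 to go: {6} 1
  2 to go: {1,6} 1  {5,6} 1
  3 to go: {1,5,6} 2  {4,5,6} 1
  4 to go: {1,4,5,6} 3  {3,4,5,6} 1
  5 to go: {1,3,4,5,6} 4  {2,3,4,5,6} 1
  if 0:l drops first: 5 orders

5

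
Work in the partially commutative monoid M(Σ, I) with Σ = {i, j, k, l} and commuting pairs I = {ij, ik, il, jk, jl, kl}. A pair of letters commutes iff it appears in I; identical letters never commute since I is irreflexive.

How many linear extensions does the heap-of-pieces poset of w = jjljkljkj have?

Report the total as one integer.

756

#0=j has no predecessor
#1=j depends on [0:j]
#2=l has no predecessor
#3=j depends on [1:j]
#4=k has no predecessor
#5=l depends on [2:l]
#6=j depends on [3:j]
#7=k depends on [4:k]
#8=j depends on [6:j]
sources: [0:j, 2:l, 4:k]
N(rest) = Σ N(rest − s) over sources s of rest; N(one piece) = 1:
  size 1 → [5]=1  [7]=1  [8]=1
  size 2 → [2,5]=1  [4,7]=1  [5,7]=2  [5,8]=2  [6,8]=1  [7,8]=2
  size 3 → [2,5,7]=3  [2,5,8]=3  [3,6,8]=1  [4,5,7]=3  [4,7,8]=3  [5,6,8]=3  [5,7,8]=6  [6,7,8]=3
  size 4 → [1,3,6,8]=1  [2,4,5,7]=6  [2,5,6,8]=6  [2,5,7,8]=12  [3,5,6,8]=4  [3,6,7,8]=4  [4,5,7,8]=12  [4,6,7,8]=6  [5,6,7,8]=12
  size 5 → [0,1,3,6,8]=1  [1,3,5,6,8]=5  [1,3,6,7,8]=5  [2,3,5,6,8]=10  [2,4,5,7,8]=30  [2,5,6,7,8]=30  [3,4,6,7,8]=10  [3,5,6,7,8]=20  [4,5,6,7,8]=30
  size 6 → [0,1,3,5,6,8]=6  [0,1,3,6,7,8]=6  [1,2,3,5,6,8]=15  [1,3,4,6,7,8]=15  [1,3,5,6,7,8]=30  [2,3,5,6,7,8]=60  [2,4,5,6,7,8]=90  [3,4,5,6,7,8]=60
  size 7 → [0,1,2,3,5,6,8]=21  [0,1,3,4,6,7,8]=21  [0,1,3,5,6,7,8]=42  [1,2,3,5,6,7,8]=105  [1,3,4,5,6,7,8]=105  [2,3,4,5,6,7,8]=210
  first=0(j) contributes 420
  first=2(l) contributes 168
  first=4(k) contributes 168
|[w]| = 756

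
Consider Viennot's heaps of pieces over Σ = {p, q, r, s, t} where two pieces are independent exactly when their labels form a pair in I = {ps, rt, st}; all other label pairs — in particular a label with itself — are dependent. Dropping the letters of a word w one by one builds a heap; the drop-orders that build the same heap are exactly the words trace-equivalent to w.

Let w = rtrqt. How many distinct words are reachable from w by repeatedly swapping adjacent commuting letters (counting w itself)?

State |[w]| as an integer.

3

drop 0:r onto floor
drop 1:t onto floor
drop 2:r onto {0:r}
drop 3:q onto {1:t, 2:r}
drop 4:t onto {3:q}
ground layer = {0:r, 1:t}
drop-orders for the pieces not yet dropped (sum over which currently-grounded one goes next):
  1 to go: {4} 1
  2 to go: {3,4} 1
  3 to go: {1,3,4} 1  {2,3,4} 1
  if 0:r drops first: 2 orders
  if 1:t drops first: 1 orders
heap linearizations: 3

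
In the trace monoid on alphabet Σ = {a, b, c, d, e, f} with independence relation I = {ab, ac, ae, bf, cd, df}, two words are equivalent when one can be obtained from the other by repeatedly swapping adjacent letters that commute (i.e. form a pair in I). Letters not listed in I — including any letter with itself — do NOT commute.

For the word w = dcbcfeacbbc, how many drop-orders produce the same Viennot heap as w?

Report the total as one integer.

12

0(d) covers ∅
1(c) covers ∅
2(b) covers 0:d, 1:c
3(c) covers 2:b
4(f) covers 3:c
5(e) covers 4:f
6(a) covers 4:f
7(c) covers 5:e
8(b) covers 7:c
9(b) covers 8:b
10(c) covers 9:b
floor of heap: 0:d, 1:c
completions by unplaced set U, small U first (add the entries for U minus each lowest piece of U):
  |U|=1: {6}:1  {10}:1
  |U|=2: {6,10}:2  {9,10}:1
  |U|=3: {6,9,10}:3  {8,9,10}:1
  |U|=4: {6,8,9,10}:4  {7,8,9,10}:1
  |U|=5: {5,7,8,9,10}:1  {6,7,8,9,10}:5
  |U|=6: {5,6,7,8,9,10}:6
  |U|=7: {4,5,6,7,8,9,10}:6
  |U|=8: {3,4,5,6,7,8,9,10}:6
  |U|=9: {2,3,4,5,6,7,8,9,10}:6
  start at 0(d): 6
  start at 1(c): 6
sum over floor = 12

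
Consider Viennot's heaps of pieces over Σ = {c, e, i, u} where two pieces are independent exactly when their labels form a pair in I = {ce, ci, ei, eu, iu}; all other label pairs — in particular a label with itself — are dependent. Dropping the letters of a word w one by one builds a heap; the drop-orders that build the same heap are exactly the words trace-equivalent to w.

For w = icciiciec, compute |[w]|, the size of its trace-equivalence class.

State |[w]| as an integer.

630

drop 0:i onto floor
drop 1:c onto floor
drop 2:c onto {1:c}
drop 3:i onto {0:i}
drop 4:i onto {3:i}
drop 5:c onto {2:c}
drop 6:i onto {4:i}
drop 7:e onto floor
drop 8:c onto {5:c}
ground layer = {0:i, 1:c, 7:e}
drop-orders for the pieces not yet dropped (sum over which currently-grounded one goes next):
  1 to go: {6} 1  {7} 1  {8} 1
  2 to go: {4,6} 1  {5,8} 1  {6,7} 2  {6,8} 2  {7,8} 2
  3 to go: {2,5,8} 1  {3,4,6} 1  {4,6,7} 3  {4,6,8} 3  {5,6,8} 3  {5,7,8} 3  {6,7,8} 6
  4 to go: {0,3,4,6} 1  {1,2,5,8} 1  {2,5,6,8} 4  {2,5,7,8} 4  {3,4,6,7} 4  {3,4,6,8} 4  {4,5,6,8} 6  {4,6,7,8} 12  {5,6,7,8} 12
  5 to go: {0,3,4,6,7} 5  {0,3,4,6,8} 5  {1,2,5,6,8} 5  {1,2,5,7,8} 5  {2,4,5,6,8} 10  {2,5,6,7,8} 20  {3,4,5,6,8} 10  {3,4,6,7,8} 20  {4,5,6,7,8} 30
  6 to go: {0,3,4,5,6,8} 15  {0,3,4,6,7,8} 30  {1,2,4,5,6,8} 15  {1,2,5,6,7,8} 30  {2,3,4,5,6,8} 20  {2,4,5,6,7,8} 60  {3,4,5,6,7,8} 60
  7 to go: {0,2,3,4,5,6,8} 35  {0,3,4,5,6,7,8} 105  {1,2,3,4,5,6,8} 35  {1,2,4,5,6,7,8} 105  {2,3,4,5,6,7,8} 140
  if 0:i drops first: 280 orders
  if 1:c drops first: 280 orders
  if 7:e drops first: 70 orders
heap linearizations: 630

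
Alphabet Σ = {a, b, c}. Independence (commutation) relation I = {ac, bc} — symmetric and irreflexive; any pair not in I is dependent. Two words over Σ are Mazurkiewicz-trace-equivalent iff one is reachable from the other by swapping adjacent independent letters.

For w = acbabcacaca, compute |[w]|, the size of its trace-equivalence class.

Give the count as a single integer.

330

piece 0:a — minimal
piece 1:c — minimal
piece 2:b rests on {0:a}
piece 3:a rests on {2:b}
piece 4:b rests on {3:a}
piece 5:c rests on {1:c}
piece 6:a rests on {4:b}
piece 7:c rests on {5:c}
piece 8:a rests on {6:a}
piece 9:c rests on {7:c}
piece 10:a rests on {8:a}
minimal pieces: {0:a, 1:c}
ways to finish when only these pieces remain (= sum over removing one remaining piece with nothing left below it):
  1 left: {9}→1  {10}→1
  2 left: {7,9}→1  {8,10}→1  {9,10}→2
  3 left: {5,7,9}→1  {6,8,10}→1  {7,9,10}→3  {8,9,10}→3
  4 left: {1,5,7,9}→1  {4,6,8,10}→1  {5,7,9,10}→4  {6,8,9,10}→4  {7,8,9,10}→6
  5 left: {1,5,7,9,10}→5  {3,4,6,8,10}→1  {4,6,8,9,10}→5  {5,7,8,9,10}→10  {6,7,8,9,10}→10
  6 left: {1,5,7,8,9,10}→15  {2,3,4,6,8,10}→1  {3,4,6,8,9,10}→6  {4,6,7,8,9,10}→15  {5,6,7,8,9,10}→20
  7 left: {0,2,3,4,6,8,10}→1  {1,5,6,7,8,9,10}→35  {2,3,4,6,8,9,10}→7  {3,4,6,7,8,9,10}→21  {4,5,6,7,8,9,10}→35
  8 left: {0,2,3,4,6,8,9,10}→8  {1,4,5,6,7,8,9,10}→70  {2,3,4,6,7,8,9,10}→28  {3,4,5,6,7,8,9,10}→56
  9 left: {0,2,3,4,6,7,8,9,10}→36  {1,3,4,5,6,7,8,9,10}→126  {2,3,4,5,6,7,8,9,10}→84
  placing 0:a first → 210 extensions
  placing 1:c first → 120 extensions
total linear extensions = 330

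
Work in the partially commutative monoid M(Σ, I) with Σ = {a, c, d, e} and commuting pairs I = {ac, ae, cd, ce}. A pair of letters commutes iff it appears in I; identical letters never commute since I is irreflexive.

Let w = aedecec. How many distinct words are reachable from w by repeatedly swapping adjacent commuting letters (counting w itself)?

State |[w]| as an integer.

42

0(a) covers ∅
1(e) covers ∅
2(d) covers 0:a, 1:e
3(e) covers 2:d
4(c) covers ∅
5(e) covers 3:e
6(c) covers 4:c
floor of heap: 0:a, 1:e, 4:c
completions by unplaced set U, small U first (add the entries for U minus each lowest piece of U):
  |U|=1: {5}:1  {6}:1
  |U|=2: {3,5}:1  {4,6}:1  {5,6}:2
  |U|=3: {2,3,5}:1  {3,5,6}:3  {4,5,6}:3
  |U|=4: {0,2,3,5}:1  {1,2,3,5}:1  {2,3,5,6}:4  {3,4,5,6}:6
  |U|=5: {0,1,2,3,5}:2  {0,2,3,5,6}:5  {1,2,3,5,6}:5  {2,3,4,5,6}:10
  start at 0(a): 15
  start at 1(e): 15
  start at 4(c): 12
sum over floor = 42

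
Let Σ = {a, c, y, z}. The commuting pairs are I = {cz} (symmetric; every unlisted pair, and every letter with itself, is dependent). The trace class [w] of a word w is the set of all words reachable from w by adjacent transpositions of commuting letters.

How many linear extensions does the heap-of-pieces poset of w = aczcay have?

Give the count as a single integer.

0(a) covers ∅
1(c) covers 0:a
2(z) covers 0:a
3(c) covers 1:c
4(a) covers 2:z, 3:c
5(y) covers 4:a
floor of heap: 0:a
completions by unplaced set U, small U first (add the entries for U minus each lowest piece of U):
  |U|=1: {5}:1
  |U|=2: {4,5}:1
  |U|=3: {2,4,5}:1  {3,4,5}:1
  |U|=4: {1,3,4,5}:1  {2,3,4,5}:2
  start at 0(a): 3

3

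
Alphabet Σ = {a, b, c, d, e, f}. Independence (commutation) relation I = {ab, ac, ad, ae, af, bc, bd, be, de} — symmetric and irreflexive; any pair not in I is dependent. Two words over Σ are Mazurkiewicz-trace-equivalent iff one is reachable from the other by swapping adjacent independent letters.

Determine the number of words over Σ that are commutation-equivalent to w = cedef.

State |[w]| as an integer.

3

0(c) covers ∅
1(e) covers 0:c
2(d) covers 0:c
3(e) covers 1:e
4(f) covers 2:d, 3:e
floor of heap: 0:c
completions by unplaced set U, small U first (add the entries for U minus each lowest piece of U):
  |U|=1: {4}:1
  |U|=2: {2,4}:1  {3,4}:1
  |U|=3: {1,3,4}:1  {2,3,4}:2
  start at 0(c): 3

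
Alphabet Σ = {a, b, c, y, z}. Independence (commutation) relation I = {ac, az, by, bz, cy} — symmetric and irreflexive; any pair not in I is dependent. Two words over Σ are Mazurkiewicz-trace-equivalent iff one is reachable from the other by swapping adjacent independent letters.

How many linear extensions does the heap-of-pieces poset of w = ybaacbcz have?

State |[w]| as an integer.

drop 0:y onto floor
drop 1:b onto floor
drop 2:a onto {0:y, 1:b}
drop 3:a onto {2:a}
drop 4:c onto {1:b}
drop 5:b onto {3:a, 4:c}
drop 6:c onto {5:b}
drop 7:z onto {6:c}
ground layer = {0:y, 1:b}
drop-orders for the pieces not yet dropped (sum over which currently-grounded one goes next):
  1 to go: {7} 1
  2 to go: {6,7} 1
  3 to go: {5,6,7} 1
  4 to go: {3,5,6,7} 1  {4,5,6,7} 1
  5 to go: {2,3,5,6,7} 1  {3,4,5,6,7} 2
  6 to go: {0,2,3,5,6,7} 1  {2,3,4,5,6,7} 3
  if 0:y drops first: 3 orders
  if 1:b drops first: 4 orders
heap linearizations: 7

7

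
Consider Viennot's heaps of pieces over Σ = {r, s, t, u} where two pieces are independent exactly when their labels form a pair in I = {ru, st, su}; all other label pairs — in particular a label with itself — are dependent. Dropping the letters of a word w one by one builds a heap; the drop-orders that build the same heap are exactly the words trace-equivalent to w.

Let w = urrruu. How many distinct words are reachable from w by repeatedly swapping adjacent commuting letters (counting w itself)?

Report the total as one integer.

piece 0:u — minimal
piece 1:r — minimal
piece 2:r rests on {1:r}
piece 3:r rests on {2:r}
piece 4:u rests on {0:u}
piece 5:u rests on {4:u}
minimal pieces: {0:u, 1:r}
ways to finish when only these pieces remain (= sum over removing one remaining piece with nothing left below it):
  1 left: {3}→1  {5}→1
  2 left: {2,3}→1  {3,5}→2  {4,5}→1
  3 left: {0,4,5}→1  {1,2,3}→1  {2,3,5}→3  {3,4,5}→3
  4 left: {0,3,4,5}→4  {1,2,3,5}→4  {2,3,4,5}→6
  placing 0:u first → 10 extensions
  placing 1:r first → 10 extensions
total linear extensions = 20

20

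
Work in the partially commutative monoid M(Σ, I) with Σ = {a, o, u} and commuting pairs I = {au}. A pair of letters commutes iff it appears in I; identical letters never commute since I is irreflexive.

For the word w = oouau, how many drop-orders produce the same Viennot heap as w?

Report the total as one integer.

3

drop 0:o onto floor
drop 1:o onto {0:o}
drop 2:u onto {1:o}
drop 3:a onto {1:o}
drop 4:u onto {2:u}
ground layer = {0:o}
drop-orders for the pieces not yet dropped (sum over which currently-grounded one goes next):
  1 to go: {3} 1  {4} 1
  2 to go: {2,4} 1  {3,4} 2
  3 to go: {2,3,4} 3
  if 0:o drops first: 3 orders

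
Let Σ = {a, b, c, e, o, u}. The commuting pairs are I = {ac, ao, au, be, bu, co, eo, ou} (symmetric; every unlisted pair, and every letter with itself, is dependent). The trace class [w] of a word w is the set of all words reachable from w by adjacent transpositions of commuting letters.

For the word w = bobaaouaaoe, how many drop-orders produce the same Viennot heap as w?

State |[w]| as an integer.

203

0(b) covers ∅
1(o) covers 0:b
2(b) covers 1:o
3(a) covers 2:b
4(a) covers 3:a
5(o) covers 2:b
6(u) covers ∅
7(a) covers 4:a
8(a) covers 7:a
9(o) covers 5:o
10(e) covers 6:u, 8:a
floor of heap: 0:b, 6:u
completions by unplaced set U, small U first (add the entries for U minus each lowest piece of U):
  |U|=1: {9}:1  {10}:1
  |U|=2: {5,9}:1  {6,10}:1  {8,10}:1  {9,10}:2
  |U|=3: {5,9,10}:3  {6,8,10}:2  {6,9,10}:3  {7,8,10}:1  {8,9,10}:3
  |U|=4: {4,7,8,10}:1  {5,6,9,10}:6  {5,8,9,10}:6  {6,7,8,10}:3  {6,8,9,10}:8  {7,8,9,10}:4
  |U|=5: {3,4,7,8,10}:1  {4,6,7,8,10}:4  {4,7,8,9,10}:5  {5,6,8,9,10}:20  {5,7,8,9,10}:10  {6,7,8,9,10}:15
  |U|=6: {3,4,6,7,8,10}:5  {3,4,7,8,9,10}:6  {4,5,7,8,9,10}:15  {4,6,7,8,9,10}:24  {5,6,7,8,9,10}:45
  |U|=7: {3,4,5,7,8,9,10}:21  {3,4,6,7,8,9,10}:35  {4,5,6,7,8,9,10}:84
  |U|=8: {2,3,4,5,7,8,9,10}:21  {3,4,5,6,7,8,9,10}:140
  |U|=9: {1,2,3,4,5,7,8,9,10}:21  {2,3,4,5,6,7,8,9,10}:161
  start at 0(b): 182
  start at 6(u): 21
sum over floor = 203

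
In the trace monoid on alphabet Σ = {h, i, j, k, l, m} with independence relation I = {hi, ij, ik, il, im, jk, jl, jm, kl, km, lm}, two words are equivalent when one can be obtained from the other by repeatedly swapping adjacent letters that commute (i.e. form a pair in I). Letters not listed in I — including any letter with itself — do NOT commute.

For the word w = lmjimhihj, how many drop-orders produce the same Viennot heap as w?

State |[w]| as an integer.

piece 0:l — minimal
piece 1:m — minimal
piece 2:j — minimal
piece 3:i — minimal
piece 4:m rests on {1:m}
piece 5:h rests on {0:l, 2:j, 4:m}
piece 6:i rests on {3:i}
piece 7:h rests on {5:h}
piece 8:j rests on {7:h}
minimal pieces: {0:l, 1:m, 2:j, 3:i}
ways to finish when only these pieces remain (= sum over removing one remaining piece with nothing left below it):
  1 left: {6}→1  {8}→1
  2 left: {3,6}→1  {6,8}→2  {7,8}→1
  3 left: {3,6,8}→3  {5,7,8}→1  {6,7,8}→3
  4 left: {0,5,7,8}→1  {2,5,7,8}→1  {3,6,7,8}→6  {4,5,7,8}→1  {5,6,7,8}→4
  5 left: {0,2,5,7,8}→2  {0,4,5,7,8}→2  {0,5,6,7,8}→5  {1,4,5,7,8}→1  {2,4,5,7,8}→2  {2,5,6,7,8}→5  {3,5,6,7,8}→10  {4,5,6,7,8}→5
  6 left: {0,1,4,5,7,8}→3  {0,2,4,5,7,8}→6  {0,2,5,6,7,8}→12  {0,3,5,6,7,8}→15  {0,4,5,6,7,8}→12  {1,2,4,5,7,8}→3  {1,4,5,6,7,8}→6  {2,3,5,6,7,8}→15  {2,4,5,6,7,8}→12  {3,4,5,6,7,8}→15
  7 left: {0,1,2,4,5,7,8}→12  {0,1,4,5,6,7,8}→21  {0,2,3,5,6,7,8}→42  {0,2,4,5,6,7,8}→42  {0,3,4,5,6,7,8}→42  {1,2,4,5,6,7,8}→21  {1,3,4,5,6,7,8}→21  {2,3,4,5,6,7,8}→42
  placing 0:l first → 84 extensions
  placing 1:m first → 168 extensions
  placing 2:j first → 84 extensions
  placing 3:i first → 96 extensions
total linear extensions = 432

432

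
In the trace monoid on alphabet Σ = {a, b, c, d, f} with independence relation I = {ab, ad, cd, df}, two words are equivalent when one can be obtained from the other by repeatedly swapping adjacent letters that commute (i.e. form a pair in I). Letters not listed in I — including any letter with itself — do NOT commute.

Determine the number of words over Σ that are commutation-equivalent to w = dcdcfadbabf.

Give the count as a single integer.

186

#0=d has no predecessor
#1=c has no predecessor
#2=d depends on [0:d]
#3=c depends on [1:c]
#4=f depends on [3:c]
#5=a depends on [4:f]
#6=d depends on [2:d]
#7=b depends on [4:f, 6:d]
#8=a depends on [5:a]
#9=b depends on [7:b]
#10=f depends on [8:a, 9:b]
sources: [0:d, 1:c]
N(rest) = Σ N(rest − s) over sources s of rest; N(one piece) = 1:
  size 1 → [10]=1
  size 2 → [8,10]=1  [9,10]=1
  size 3 → [5,8,10]=1  [7,9,10]=1  [8,9,10]=2
  size 4 → [5,8,9,10]=3  [6,7,9,10]=1  [7,8,9,10]=3
  size 5 → [2,6,7,9,10]=1  [5,7,8,9,10]=6  [6,7,8,9,10]=4
  size 6 → [0,2,6,7,9,10]=1  [2,6,7,8,9,10]=5  [4,5,7,8,9,10]=6  [5,6,7,8,9,10]=10
  size 7 → [0,2,6,7,8,9,10]=6  [2,5,6,7,8,9,10]=15  [3,4,5,7,8,9,10]=6  [4,5,6,7,8,9,10]=16
  size 8 → [0,2,5,6,7,8,9,10]=21  [1,3,4,5,7,8,9,10]=6  [2,4,5,6,7,8,9,10]=31  [3,4,5,6,7,8,9,10]=22
  size 9 → [0,2,4,5,6,7,8,9,10]=52  [1,3,4,5,6,7,8,9,10]=28  [2,3,4,5,6,7,8,9,10]=53
  first=0(d) contributes 81
  first=1(c) contributes 105
|[w]| = 186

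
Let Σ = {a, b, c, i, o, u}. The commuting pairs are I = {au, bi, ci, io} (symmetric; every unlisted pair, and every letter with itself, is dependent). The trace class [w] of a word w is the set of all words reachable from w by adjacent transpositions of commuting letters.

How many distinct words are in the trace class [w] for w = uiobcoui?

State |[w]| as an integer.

5

piece 0:u — minimal
piece 1:i rests on {0:u}
piece 2:o rests on {0:u}
piece 3:b rests on {2:o}
piece 4:c rests on {3:b}
piece 5:o rests on {4:c}
piece 6:u rests on {1:i, 5:o}
piece 7:i rests on {6:u}
minimal pieces: {0:u}
ways to finish when only these pieces remain (= sum over removing one remaining piece with nothing left below it):
  1 left: {7}→1
  2 left: {6,7}→1
  3 left: {1,6,7}→1  {5,6,7}→1
  4 left: {1,5,6,7}→2  {4,5,6,7}→1
  5 left: {1,4,5,6,7}→3  {3,4,5,6,7}→1
  6 left: {1,3,4,5,6,7}→4  {2,3,4,5,6,7}→1
  placing 0:u first → 5 extensions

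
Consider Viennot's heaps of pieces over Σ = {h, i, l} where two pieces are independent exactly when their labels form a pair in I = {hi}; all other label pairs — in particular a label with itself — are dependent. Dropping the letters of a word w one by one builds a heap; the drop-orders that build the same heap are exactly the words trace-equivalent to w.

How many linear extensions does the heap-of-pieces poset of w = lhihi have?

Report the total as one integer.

6

drop 0:l onto floor
drop 1:h onto {0:l}
drop 2:i onto {0:l}
drop 3:h onto {1:h}
drop 4:i onto {2:i}
ground layer = {0:l}
drop-orders for the pieces not yet dropped (sum over which currently-grounded one goes next):
  1 to go: {3} 1  {4} 1
  2 to go: {1,3} 1  {2,4} 1  {3,4} 2
  3 to go: {1,3,4} 3  {2,3,4} 3
  if 0:l drops first: 6 orders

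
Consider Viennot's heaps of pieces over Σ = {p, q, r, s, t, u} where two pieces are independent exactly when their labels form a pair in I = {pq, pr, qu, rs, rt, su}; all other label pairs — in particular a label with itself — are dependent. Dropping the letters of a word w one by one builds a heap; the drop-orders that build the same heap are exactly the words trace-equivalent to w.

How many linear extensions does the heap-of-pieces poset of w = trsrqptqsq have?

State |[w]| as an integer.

16

piece 0:t — minimal
piece 1:r — minimal
piece 2:s rests on {0:t}
piece 3:r rests on {1:r}
piece 4:q rests on {2:s, 3:r}
piece 5:p rests on {2:s}
piece 6:t rests on {4:q, 5:p}
piece 7:q rests on {6:t}
piece 8:s rests on {7:q}
piece 9:q rests on {8:s}
minimal pieces: {0:t, 1:r}
ways to finish when only these pieces remain (= sum over removing one remaining piece with nothing left below it):
  1 left: {9}→1
  2 left: {8,9}→1
  3 left: {7,8,9}→1
  4 left: {6,7,8,9}→1
  5 left: {4,6,7,8,9}→1  {5,6,7,8,9}→1
  6 left: {3,4,6,7,8,9}→1  {4,5,6,7,8,9}→2
  7 left: {1,3,4,6,7,8,9}→1  {2,4,5,6,7,8,9}→2  {3,4,5,6,7,8,9}→3
  8 left: {0,2,4,5,6,7,8,9}→2  {1,3,4,5,6,7,8,9}→4  {2,3,4,5,6,7,8,9}→5
  placing 0:t first → 9 extensions
  placing 1:r first → 7 extensions
total linear extensions = 16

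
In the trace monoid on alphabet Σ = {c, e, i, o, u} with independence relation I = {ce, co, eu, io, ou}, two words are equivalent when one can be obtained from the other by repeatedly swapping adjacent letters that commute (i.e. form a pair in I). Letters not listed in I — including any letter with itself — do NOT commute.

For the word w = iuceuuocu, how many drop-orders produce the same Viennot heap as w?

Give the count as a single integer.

#0=i has no predecessor
#1=u depends on [0:i]
#2=c depends on [1:u]
#3=e depends on [0:i]
#4=u depends on [2:c]
#5=u depends on [4:u]
#6=o depends on [3:e]
#7=c depends on [5:u]
#8=u depends on [7:c]
sources: [0:i]
N(rest) = Σ N(rest − s) over sources s of rest; N(one piece) = 1:
  size 1 → [6]=1  [8]=1
  size 2 → [3,6]=1  [6,8]=2  [7,8]=1
  size 3 → [3,6,8]=3  [5,7,8]=1  [6,7,8]=3
  size 4 → [3,6,7,8]=6  [4,5,7,8]=1  [5,6,7,8]=4
  size 5 → [2,4,5,7,8]=1  [3,5,6,7,8]=10  [4,5,6,7,8]=5
  size 6 → [1,2,4,5,7,8]=1  [2,4,5,6,7,8]=6  [3,4,5,6,7,8]=15
  size 7 → [1,2,4,5,6,7,8]=7  [2,3,4,5,6,7,8]=21
  first=0(i) contributes 28

28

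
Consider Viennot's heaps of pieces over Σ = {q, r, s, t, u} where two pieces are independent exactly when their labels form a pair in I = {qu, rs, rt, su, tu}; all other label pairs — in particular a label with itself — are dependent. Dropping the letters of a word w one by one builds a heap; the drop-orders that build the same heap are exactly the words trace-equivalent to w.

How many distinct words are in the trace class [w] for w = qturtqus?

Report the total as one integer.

34

#0=q has no predecessor
#1=t depends on [0:q]
#2=u has no predecessor
#3=r depends on [0:q, 2:u]
#4=t depends on [1:t]
#5=q depends on [3:r, 4:t]
#6=u depends on [3:r]
#7=s depends on [5:q]
sources: [0:q, 2:u]
N(rest) = Σ N(rest − s) over sources s of rest; N(one piece) = 1:
  size 1 → [6]=1  [7]=1
  size 2 → [5,7]=1  [6,7]=2
  size 3 → [4,5,7]=1  [5,6,7]=3
  size 4 → [1,4,5,7]=1  [3,5,6,7]=3  [4,5,6,7]=4
  size 5 → [1,4,5,6,7]=5  [2,3,5,6,7]=3  [3,4,5,6,7]=7
  size 6 → [1,3,4,5,6,7]=12  [2,3,4,5,6,7]=10
  first=0(q) contributes 22
  first=2(u) contributes 12
|[w]| = 34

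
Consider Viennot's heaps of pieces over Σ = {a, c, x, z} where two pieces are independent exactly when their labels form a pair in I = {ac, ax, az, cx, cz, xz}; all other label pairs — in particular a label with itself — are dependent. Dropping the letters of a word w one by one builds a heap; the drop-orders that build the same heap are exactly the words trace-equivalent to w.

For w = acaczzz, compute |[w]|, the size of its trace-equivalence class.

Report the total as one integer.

210

piece 0:a — minimal
piece 1:c — minimal
piece 2:a rests on {0:a}
piece 3:c rests on {1:c}
piece 4:z — minimal
piece 5:z rests on {4:z}
piece 6:z rests on {5:z}
minimal pieces: {0:a, 1:c, 4:z}
ways to finish when only these pieces remain (= sum over removing one remaining piece with nothing left below it):
  1 left: {2}→1  {3}→1  {6}→1
  2 left: {0,2}→1  {1,3}→1  {2,3}→2  {2,6}→2  {3,6}→2  {5,6}→1
  3 left: {0,2,3}→3  {0,2,6}→3  {1,2,3}→3  {1,3,6}→3  {2,3,6}→6  {2,5,6}→3  {3,5,6}→3  {4,5,6}→1
  4 left: {0,1,2,3}→6  {0,2,3,6}→12  {0,2,5,6}→6  {1,2,3,6}→12  {1,3,5,6}→6  {2,3,5,6}→12  {2,4,5,6}→4  {3,4,5,6}→4
  5 left: {0,1,2,3,6}→30  {0,2,3,5,6}→30  {0,2,4,5,6}→10  {1,2,3,5,6}→30  {1,3,4,5,6}→10  {2,3,4,5,6}→20
  placing 0:a first → 60 extensions
  placing 1:c first → 60 extensions
  placing 4:z first → 90 extensions
total linear extensions = 210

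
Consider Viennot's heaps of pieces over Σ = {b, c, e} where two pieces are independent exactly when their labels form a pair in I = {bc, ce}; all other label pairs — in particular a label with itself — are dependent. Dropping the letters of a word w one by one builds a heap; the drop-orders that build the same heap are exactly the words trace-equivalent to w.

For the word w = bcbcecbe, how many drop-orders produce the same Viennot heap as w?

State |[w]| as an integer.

56

0(b) covers ∅
1(c) covers ∅
2(b) covers 0:b
3(c) covers 1:c
4(e) covers 2:b
5(c) covers 3:c
6(b) covers 4:e
7(e) covers 6:b
floor of heap: 0:b, 1:c
completions by unplaced set U, small U first (add the entries for U minus each lowest piece of U):
  |U|=1: {5}:1  {7}:1
  |U|=2: {3,5}:1  {5,7}:2  {6,7}:1
  |U|=3: {1,3,5}:1  {3,5,7}:3  {4,6,7}:1  {5,6,7}:3
  |U|=4: {1,3,5,7}:4  {2,4,6,7}:1  {3,5,6,7}:6  {4,5,6,7}:4
  |U|=5: {0,2,4,6,7}:1  {1,3,5,6,7}:10  {2,4,5,6,7}:5  {3,4,5,6,7}:10
  |U|=6: {0,2,4,5,6,7}:6  {1,3,4,5,6,7}:20  {2,3,4,5,6,7}:15
  start at 0(b): 35
  start at 1(c): 21
sum over floor = 56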